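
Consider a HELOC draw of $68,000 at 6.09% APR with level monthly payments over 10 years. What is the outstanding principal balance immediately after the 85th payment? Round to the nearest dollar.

With monthly rate i = 6.09%/12 = 0.0050750, the balance after k of n payments is P · [(1+i)^n − (1+i)^k] / [(1+i)^n − 1].
(1+0.0050750)^120 = 1.83576240 and (1+0.0050750)^85 = 1.53769428, so the balance is 68,000 × (1.83576240 − 1.53769428) / (1.83576240 − 1) = $24,251.67.

$24,252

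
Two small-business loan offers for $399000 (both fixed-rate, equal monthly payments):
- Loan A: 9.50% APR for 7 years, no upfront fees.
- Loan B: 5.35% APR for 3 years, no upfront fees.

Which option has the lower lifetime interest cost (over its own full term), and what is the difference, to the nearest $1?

Loan B by $115,022

Loan A: at 9.50% the monthly rate is 0.0079167, so the payment is 399,000 × 0.0079167 / (1 − 1.0079167^−84) = $6,521.25.
Total interest on Loan A = 84 × $6,521.25 − $399,000 = $148,785.00.
Loan B: at 5.35% the monthly rate is 0.0044583, so the payment is 399,000 × 0.0044583 / (1 − 1.0044583^−36) = $12,021.19.
Total interest on Loan B = 36 × $12,021.19 − $399,000 = $33,762.84.
Loan B is lower by $115,022.16.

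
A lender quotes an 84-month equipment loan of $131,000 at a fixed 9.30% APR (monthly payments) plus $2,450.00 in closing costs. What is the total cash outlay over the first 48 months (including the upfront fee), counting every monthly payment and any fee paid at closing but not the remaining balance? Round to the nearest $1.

Monthly rate = 9.3%/12 = 0.0077500; payment = 131,000 × 0.0077500 / (1 − (1+0.0077500)^−84) = $2,127.67.
Total outlay = 48 × $2,127.67 + $2,450.00 = $104,578.16.

$104,578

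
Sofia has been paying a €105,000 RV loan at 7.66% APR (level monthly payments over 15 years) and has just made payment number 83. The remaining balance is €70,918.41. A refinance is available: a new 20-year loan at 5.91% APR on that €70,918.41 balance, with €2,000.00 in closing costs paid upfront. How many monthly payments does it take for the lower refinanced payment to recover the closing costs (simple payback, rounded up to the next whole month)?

5 months

Current payment = 105,000 × 7.66%/12 / (1 − (1+0.0063833)^−180) = €982.93.
Refinanced payment = 70,918.41 × 0.0049250 / (1 − (1+0.0049250)^−240) = €504.41.
Monthly savings = €982.93 − €504.41 = €478.52.
Break-even = €2,000.00 / €478.52 = 4.18 → 5 months.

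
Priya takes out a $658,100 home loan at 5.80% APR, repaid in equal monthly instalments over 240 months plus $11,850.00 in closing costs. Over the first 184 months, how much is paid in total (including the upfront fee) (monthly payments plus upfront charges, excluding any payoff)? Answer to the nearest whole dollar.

$865,466

At 5.80% the monthly rate is 0.0048333, so the payment is 658,100 × 0.0048333 / (1 − 1.0048333^−240) = $4,639.22.
Total outlay = 184 × $4,639.22 + $11,850.00 = $865,466.48.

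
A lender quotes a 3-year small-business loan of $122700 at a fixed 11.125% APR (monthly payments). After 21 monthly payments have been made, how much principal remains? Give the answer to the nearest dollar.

$56,113

With monthly rate i = 11.125%/12 = 0.0092708, the balance after k of n payments is P · [(1+i)^n − (1+i)^k] / [(1+i)^n − 1].
(1+0.0092708)^36 = 1.39404895 and (1+0.0092708)^21 = 1.21384206, so the balance is 122,700 × (1.39404895 − 1.21384206) / (1.39404895 − 1) = $56,113.30.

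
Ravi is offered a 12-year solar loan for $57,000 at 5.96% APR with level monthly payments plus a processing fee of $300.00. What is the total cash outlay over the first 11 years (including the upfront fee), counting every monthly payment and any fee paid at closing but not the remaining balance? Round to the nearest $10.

At 5.96% the monthly rate is 0.0049667, so the payment is 57,000 × 0.0049667 / (1 − 1.0049667^−144) = $555.06.
Total outlay = 132 × $555.06 + $300.00 = $73,567.92.

$73,570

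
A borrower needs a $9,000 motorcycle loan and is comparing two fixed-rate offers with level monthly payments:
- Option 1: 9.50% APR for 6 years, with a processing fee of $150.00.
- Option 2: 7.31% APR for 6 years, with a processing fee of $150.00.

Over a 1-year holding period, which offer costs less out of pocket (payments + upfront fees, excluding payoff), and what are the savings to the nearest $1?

Option 1: at 9.50% the monthly rate is 0.0079167, so the payment is 9,000 × 0.0079167 / (1 − 1.0079167^−72) = $164.47.
Option 2: at 7.31% the monthly rate is 0.0060917, so the payment is 9,000 × 0.0060917 / (1 − 1.0060917^−72) = $154.78.
Over 12 months: Option 1 costs 12 × $164.47 + $150.00 = $2,123.64; Option 2 costs 12 × $154.78 + $150.00 = $2,007.36.
Option 2 is cheaper by $2,123.64 − $2,007.36 = $116.28.

Option 2 by $116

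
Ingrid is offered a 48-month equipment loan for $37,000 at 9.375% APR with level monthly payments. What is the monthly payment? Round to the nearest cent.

$927.35

At 9.375% the monthly rate is 0.0078125, so the payment is 37,000 × 0.0078125 / (1 − 1.0078125^−48) = $927.35.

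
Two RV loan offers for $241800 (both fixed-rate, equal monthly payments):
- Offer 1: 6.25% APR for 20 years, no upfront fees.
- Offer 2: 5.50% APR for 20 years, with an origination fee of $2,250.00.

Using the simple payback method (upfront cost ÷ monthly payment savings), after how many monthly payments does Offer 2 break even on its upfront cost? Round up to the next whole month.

Offer 1: monthly rate = 6.25%/12 = 0.0052083; payment = 241,800 × 0.0052083 / (1 − (1+0.0052083)^−240) = $1,767.38.
Offer 2: at 5.50% the monthly rate is 0.0045833, so the payment is 241,800 × 0.0045833 / (1 − 1.0045833^−240) = $1,663.31.
Monthly savings = $1,767.38 − $1,663.31 = $104.07.
Break-even = $2,250.00 / $104.07 = 21.62 → 22 months.

22 months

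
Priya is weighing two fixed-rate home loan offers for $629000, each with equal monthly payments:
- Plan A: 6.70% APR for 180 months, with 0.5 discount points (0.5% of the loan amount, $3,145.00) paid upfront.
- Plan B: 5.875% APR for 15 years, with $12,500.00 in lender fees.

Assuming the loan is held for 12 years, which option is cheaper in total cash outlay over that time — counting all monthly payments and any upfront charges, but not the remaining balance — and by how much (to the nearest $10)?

Plan A: at 6.70% the monthly rate is 0.0055833, so the payment is 629,000 × 0.0055833 / (1 − 1.0055833^−180) = $5,548.66.
Plan B: at 5.875% the monthly rate is 0.0048958, so the payment is 629,000 × 0.0048958 / (1 − 1.0048958^−180) = $5,265.48.
Over 144 months: Plan A costs 144 × $5,548.66 + $3,145.00 = $802,152.04; Plan B costs 144 × $5,265.48 + $12,500.00 = $770,729.12.
Plan B is cheaper by $802,152.04 − $770,729.12 = $31,422.92.

Plan B by $31,420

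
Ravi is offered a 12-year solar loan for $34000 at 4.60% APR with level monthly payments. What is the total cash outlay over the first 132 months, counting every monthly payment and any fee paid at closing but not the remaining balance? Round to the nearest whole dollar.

$40,614

Monthly rate = 4.6%/12 = 0.0038333; payment = 34,000 × 0.0038333 / (1 − (1+0.0038333)^−144) = $307.68.
Total outlay = 132 × $307.68 = $40,613.76.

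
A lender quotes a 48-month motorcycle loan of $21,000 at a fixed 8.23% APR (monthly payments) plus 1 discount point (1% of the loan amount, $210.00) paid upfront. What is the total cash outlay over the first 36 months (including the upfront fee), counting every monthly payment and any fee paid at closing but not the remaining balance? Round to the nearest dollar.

Monthly rate = 8.23%/12 = 0.0068583; payment = 21,000 × 0.0068583 / (1 − (1+0.0068583)^−48) = $514.94.
Total outlay = 36 × $514.94 + $210.00 = $18,747.84.

$18,748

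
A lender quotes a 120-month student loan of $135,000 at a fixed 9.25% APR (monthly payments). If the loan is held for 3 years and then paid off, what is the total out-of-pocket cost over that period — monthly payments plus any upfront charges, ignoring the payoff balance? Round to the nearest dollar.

Monthly rate = 9.25%/12 = 0.0077083; payment = 135,000 × 0.0077083 / (1 − (1+0.0077083)^−120) = $1,728.44.
Total outlay = 36 × $1,728.44 = $62,223.84.

$62,224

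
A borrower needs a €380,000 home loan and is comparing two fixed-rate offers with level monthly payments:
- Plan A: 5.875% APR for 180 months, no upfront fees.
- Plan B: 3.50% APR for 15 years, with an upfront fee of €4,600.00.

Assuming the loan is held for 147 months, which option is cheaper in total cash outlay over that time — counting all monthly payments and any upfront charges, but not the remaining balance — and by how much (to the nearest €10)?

Plan A: at 5.875% the monthly rate is 0.0048958, so the payment is 380,000 × 0.0048958 / (1 − 1.0048958^−180) = €3,181.05.
Plan B: at 3.50% the monthly rate is 0.0029167, so the payment is 380,000 × 0.0029167 / (1 − 1.0029167^−180) = €2,716.55.
Over 147 months: Plan A costs 147 × €3,181.05 = €467,614.35; Plan B costs 147 × €2,716.55 + €4,600.00 = €403,932.85.
Plan B is cheaper by €467,614.35 − €403,932.85 = €63,681.50.

Plan B by €63,680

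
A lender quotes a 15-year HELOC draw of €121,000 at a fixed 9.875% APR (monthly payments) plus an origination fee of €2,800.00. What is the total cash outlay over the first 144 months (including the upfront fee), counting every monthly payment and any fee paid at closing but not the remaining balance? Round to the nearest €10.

At 9.875% the monthly rate is 0.0082292, so the payment is 121,000 × 0.0082292 / (1 − 1.0082292^−180) = €1,291.03.
Total outlay = 144 × €1,291.03 + €2,800.00 = €188,708.32.

€188,710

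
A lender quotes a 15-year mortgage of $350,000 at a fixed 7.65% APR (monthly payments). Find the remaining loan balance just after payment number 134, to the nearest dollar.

$130,192

With monthly rate i = 7.65%/12 = 0.0063750, the balance after k of n payments is P · [(1+i)^n − (1+i)^k] / [(1+i)^n − 1].
(1+0.0063750)^180 = 3.13885416 and (1+0.0063750)^134 = 2.34324939, so the balance is 350,000 × (3.13885416 − 2.34324939) / (3.13885416 − 1) = $130,191.98.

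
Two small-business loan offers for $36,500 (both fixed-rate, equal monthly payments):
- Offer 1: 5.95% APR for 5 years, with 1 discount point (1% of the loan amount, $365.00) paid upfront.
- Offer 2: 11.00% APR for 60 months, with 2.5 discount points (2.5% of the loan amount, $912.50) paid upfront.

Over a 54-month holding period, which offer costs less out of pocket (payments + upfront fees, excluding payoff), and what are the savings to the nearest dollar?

Offer 1: at 5.95% the monthly rate is 0.0049583, so the payment is 36,500 × 0.0049583 / (1 − 1.0049583^−60) = $704.80.
Offer 2: at 11.00% the monthly rate is 0.0091667, so the payment is 36,500 × 0.0091667 / (1 − 1.0091667^−60) = $793.60.
Over 54 months: Offer 1 costs 54 × $704.80 + $365.00 = $38,424.20; Offer 2 costs 54 × $793.60 + $912.50 = $43,766.90.
Offer 1 is cheaper by $43,766.90 − $38,424.20 = $5,342.70.

Offer 1 by $5,343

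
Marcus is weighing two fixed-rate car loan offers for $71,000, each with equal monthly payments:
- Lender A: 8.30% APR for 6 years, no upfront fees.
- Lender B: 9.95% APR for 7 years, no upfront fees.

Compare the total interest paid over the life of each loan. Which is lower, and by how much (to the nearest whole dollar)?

Lender A by $8,475

Lender A: at 8.30% the monthly rate is 0.0069167, so the payment is 71,000 × 0.0069167 / (1 − 1.0069167^−72) = $1,255.29.
Total interest on Lender A = 72 × $1,255.29 − $71,000 = $19,380.88.
Lender B: monthly rate = 9.95%/12 = 0.0082917; payment = 71,000 × 0.0082917 / (1 − (1+0.0082917)^−84) = $1,176.85.
Total interest on Lender B = 84 × $1,176.85 − $71,000 = $27,855.40.
Lender A is lower by $8,474.52.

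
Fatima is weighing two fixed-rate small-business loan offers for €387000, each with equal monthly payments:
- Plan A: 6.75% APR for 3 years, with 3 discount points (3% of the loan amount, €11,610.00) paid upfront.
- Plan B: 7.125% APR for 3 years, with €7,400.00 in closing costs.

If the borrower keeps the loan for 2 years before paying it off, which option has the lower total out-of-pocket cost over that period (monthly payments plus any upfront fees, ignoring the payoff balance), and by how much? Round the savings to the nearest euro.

Plan B by €2,618

Plan A: monthly rate = 6.75%/12 = 0.0056250; payment = 387,000 × 0.0056250 / (1 − (1+0.0056250)^−36) = €11,905.25.
Plan B: monthly rate = 7.125%/12 = 0.0059375; payment = 387,000 × 0.0059375 / (1 − (1+0.0059375)^−36) = €11,971.57.
Over 24 months: Plan A costs 24 × €11,905.25 + €11,610.00 = €297,336.00; Plan B costs 24 × €11,971.57 + €7,400.00 = €294,717.68.
Plan B is cheaper by €297,336.00 − €294,717.68 = €2,618.32.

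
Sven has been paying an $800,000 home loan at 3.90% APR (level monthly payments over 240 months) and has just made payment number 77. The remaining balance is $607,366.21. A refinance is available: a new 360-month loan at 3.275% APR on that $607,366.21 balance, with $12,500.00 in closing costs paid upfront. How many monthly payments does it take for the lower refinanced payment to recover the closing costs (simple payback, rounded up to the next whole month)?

Current payment = 800,000 × 3.9%/12 / (1 − (1+0.0032500)^−240) = $4,805.79.
Refinanced payment = 607,366.21 × 0.0027292 / (1 − (1+0.0027292)^−360) = $2,651.64.
Monthly savings = $4,805.79 − $2,651.64 = $2,154.15.
Break-even = $12,500.00 / $2,154.15 = 5.80 → 6 months.

6 months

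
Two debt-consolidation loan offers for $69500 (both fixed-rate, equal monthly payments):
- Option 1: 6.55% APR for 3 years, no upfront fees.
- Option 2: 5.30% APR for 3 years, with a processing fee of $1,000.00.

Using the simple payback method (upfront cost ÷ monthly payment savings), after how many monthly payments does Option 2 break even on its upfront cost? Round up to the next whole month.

26 months

Option 1: at 6.55% the monthly rate is 0.0054583, so the payment is 69,500 × 0.0054583 / (1 − 1.0054583^−36) = $2,131.69.
Option 2: monthly rate = 5.3%/12 = 0.0044167; payment = 69,500 × 0.0044167 / (1 − (1+0.0044167)^−36) = $2,092.35.
Monthly savings = $2,131.69 − $2,092.35 = $39.34.
Break-even = $1,000.00 / $39.34 = 25.42 → 26 months.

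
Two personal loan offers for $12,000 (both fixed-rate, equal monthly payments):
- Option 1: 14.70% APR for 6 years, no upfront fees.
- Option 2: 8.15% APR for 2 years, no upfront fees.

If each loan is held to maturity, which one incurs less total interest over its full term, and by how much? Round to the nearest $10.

Option 2 by $5,080

Option 1: monthly rate = 14.7%/12 = 0.0122500; payment = 12,000 × 0.0122500 / (1 − (1+0.0122500)^−72) = $251.79.
Total interest on Option 1 = 72 × $251.79 − $12,000 = $6,128.88.
Option 2: at 8.15% the monthly rate is 0.0067917, so the payment is 12,000 × 0.0067917 / (1 − 1.0067917^−24) = $543.55.
Total interest on Option 2 = 24 × $543.55 − $12,000 = $1,045.20.
Option 2 is lower by $5,083.68.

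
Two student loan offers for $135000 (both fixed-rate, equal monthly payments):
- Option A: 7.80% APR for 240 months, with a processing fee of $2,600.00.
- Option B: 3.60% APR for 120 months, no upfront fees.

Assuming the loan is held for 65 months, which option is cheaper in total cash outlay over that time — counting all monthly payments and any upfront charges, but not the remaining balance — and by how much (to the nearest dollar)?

Option A: at 7.80% the monthly rate is 0.0065000, so the payment is 135,000 × 0.0065000 / (1 − 1.0065000^−240) = $1,112.45.
Option B: monthly rate = 3.6%/12 = 0.0030000; payment = 135,000 × 0.0030000 / (1 − (1+0.0030000)^−120) = $1,341.29.
Over 65 months: Option A costs 65 × $1,112.45 + $2,600.00 = $74,909.25; Option B costs 65 × $1,341.29 = $87,183.85.
Option A is cheaper by $87,183.85 − $74,909.25 = $12,274.60.

Option A by $12,275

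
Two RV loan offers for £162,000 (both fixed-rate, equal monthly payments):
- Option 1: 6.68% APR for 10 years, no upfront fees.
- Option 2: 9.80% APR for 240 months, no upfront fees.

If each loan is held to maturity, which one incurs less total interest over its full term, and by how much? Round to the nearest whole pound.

Option 1 by £147,541

Option 1: at 6.68% the monthly rate is 0.0055667, so the payment is 162,000 × 0.0055667 / (1 − 1.0055667^−120) = £1,854.35.
Total interest on Option 1 = 120 × £1,854.35 − £162,000 = £60,522.00.
Option 2: monthly rate = 9.8%/12 = 0.0081667; payment = 162,000 × 0.0081667 / (1 − (1+0.0081667)^−240) = £1,541.93.
Total interest on Option 2 = 240 × £1,541.93 − £162,000 = £208,063.20.
Option 1 is lower by £147,541.20.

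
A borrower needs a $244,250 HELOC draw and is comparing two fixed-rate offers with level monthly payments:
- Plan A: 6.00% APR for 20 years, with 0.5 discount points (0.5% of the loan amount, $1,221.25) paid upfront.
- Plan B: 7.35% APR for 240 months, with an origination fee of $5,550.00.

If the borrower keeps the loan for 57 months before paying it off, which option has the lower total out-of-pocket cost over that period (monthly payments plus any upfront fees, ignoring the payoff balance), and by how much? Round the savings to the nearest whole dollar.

Plan A by $15,469

Plan A: monthly rate = 6%/12 = 0.0050000; payment = 244,250 × 0.0050000 / (1 − (1+0.0050000)^−240) = $1,749.88.
Plan B: monthly rate = 7.35%/12 = 0.0061250; payment = 244,250 × 0.0061250 / (1 − (1+0.0061250)^−240) = $1,945.32.
Over 57 months: Plan A costs 57 × $1,749.88 + $1,221.25 = $100,964.41; Plan B costs 57 × $1,945.32 + $5,550.00 = $116,433.24.
Plan A is cheaper by $116,433.24 − $100,964.41 = $15,468.83.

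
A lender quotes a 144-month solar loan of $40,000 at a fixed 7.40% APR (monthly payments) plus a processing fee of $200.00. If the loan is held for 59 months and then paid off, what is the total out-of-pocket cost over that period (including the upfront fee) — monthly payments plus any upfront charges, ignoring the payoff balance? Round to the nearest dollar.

Monthly rate = 7.4%/12 = 0.0061667; payment = 40,000 × 0.0061667 / (1 − (1+0.0061667)^−144) = $419.93.
Total outlay = 59 × $419.93 + $200.00 = $24,975.87.

$24,976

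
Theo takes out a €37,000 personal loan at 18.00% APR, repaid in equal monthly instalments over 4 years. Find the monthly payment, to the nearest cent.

€1,086.87

At 18.00% the monthly rate is 0.0150000, so the payment is 37,000 × 0.0150000 / (1 − 1.0150000^−48) = €1,086.87.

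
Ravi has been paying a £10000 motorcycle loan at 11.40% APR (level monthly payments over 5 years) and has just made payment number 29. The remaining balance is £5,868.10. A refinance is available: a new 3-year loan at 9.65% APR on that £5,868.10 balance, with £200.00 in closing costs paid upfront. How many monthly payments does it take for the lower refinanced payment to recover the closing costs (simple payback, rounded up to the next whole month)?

7 months

Current payment = 10,000 × 11.4%/12 / (1 − (1+0.0095000)^−60) = £219.42.
Refinanced payment = 5,868.10 × 0.0080417 / (1 − (1+0.0080417)^−36) = £188.38.
Monthly savings = £219.42 − £188.38 = £31.04.
Break-even = £200.00 / £31.04 = 6.44 → 7 months.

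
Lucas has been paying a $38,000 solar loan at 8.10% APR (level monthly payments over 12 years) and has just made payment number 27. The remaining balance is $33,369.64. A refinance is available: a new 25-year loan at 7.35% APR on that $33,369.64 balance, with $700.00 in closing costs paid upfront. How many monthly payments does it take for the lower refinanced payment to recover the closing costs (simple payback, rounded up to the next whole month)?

Current payment = 38,000 × 8.1%/12 / (1 − (1+0.0067500)^−144) = $413.42.
Refinanced payment = 33,369.64 × 0.0061250 / (1 − (1+0.0061250)^−300) = $243.35.
Monthly savings = $413.42 − $243.35 = $170.07.
Break-even = $700.00 / $170.07 = 4.12 → 5 months.

5 months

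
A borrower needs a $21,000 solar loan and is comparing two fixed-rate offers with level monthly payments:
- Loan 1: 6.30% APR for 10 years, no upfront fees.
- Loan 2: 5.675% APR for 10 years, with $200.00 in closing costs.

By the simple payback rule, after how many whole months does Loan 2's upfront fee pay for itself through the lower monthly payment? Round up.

31 months

Loan 1: at 6.30% the monthly rate is 0.0052500, so the payment is 21,000 × 0.0052500 / (1 − 1.0052500^−120) = $236.32.
Loan 2: at 5.675% the monthly rate is 0.0047292, so the payment is 21,000 × 0.0047292 / (1 − 1.0047292^−120) = $229.73.
Monthly savings = $236.32 − $229.73 = $6.59.
Break-even = $200.00 / $6.59 = 30.35 → 31 months.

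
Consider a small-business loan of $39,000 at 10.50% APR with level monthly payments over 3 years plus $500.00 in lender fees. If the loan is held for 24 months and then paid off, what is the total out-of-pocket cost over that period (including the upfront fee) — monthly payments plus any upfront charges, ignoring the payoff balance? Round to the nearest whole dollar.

Monthly rate = 10.5%/12 = 0.0087500; payment = 39,000 × 0.0087500 / (1 − (1+0.0087500)^−36) = $1,267.60.
Total outlay = 24 × $1,267.60 + $500.00 = $30,922.40.

$30,922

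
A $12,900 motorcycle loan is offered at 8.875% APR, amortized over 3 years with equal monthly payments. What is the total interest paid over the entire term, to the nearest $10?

Monthly rate = 8.875%/12 = 0.0073958; payment = 12,900 × 0.0073958 / (1 − (1+0.0073958)^−36) = $409.47.
Total paid = 36 × $409.47 = $14,740.92; interest = $14,740.92 − $12,900 = $1,840.92.

$1,840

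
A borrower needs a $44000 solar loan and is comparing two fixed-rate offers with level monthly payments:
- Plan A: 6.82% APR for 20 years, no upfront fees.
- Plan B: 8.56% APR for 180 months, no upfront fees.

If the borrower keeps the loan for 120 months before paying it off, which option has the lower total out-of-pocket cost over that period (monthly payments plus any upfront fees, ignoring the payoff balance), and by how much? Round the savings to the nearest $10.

Plan A: monthly rate = 6.82%/12 = 0.0056833; payment = 44,000 × 0.0056833 / (1 − (1+0.0056833)^−240) = $336.39.
Plan B: monthly rate = 8.56%/12 = 0.0071333; payment = 44,000 × 0.0071333 / (1 − (1+0.0071333)^−180) = $434.83.
Over 120 months: Plan A costs 120 × $336.39 = $40,366.80; Plan B costs 120 × $434.83 = $52,179.60.
Plan A is cheaper by $52,179.60 − $40,366.80 = $11,812.80.

Plan A by $11,810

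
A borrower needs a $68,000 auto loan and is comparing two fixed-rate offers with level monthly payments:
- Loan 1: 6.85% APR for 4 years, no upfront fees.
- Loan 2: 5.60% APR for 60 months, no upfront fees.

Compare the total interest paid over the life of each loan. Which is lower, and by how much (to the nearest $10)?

Loan 1: at 6.85% the monthly rate is 0.0057083, so the payment is 68,000 × 0.0057083 / (1 − 1.0057083^−48) = $1,623.62.
Total interest on Loan 1 = 48 × $1,623.62 − $68,000 = $9,933.76.
Loan 2: monthly rate = 5.6%/12 = 0.0046667; payment = 68,000 × 0.0046667 / (1 − (1+0.0046667)^−60) = $1,302.02.
Total interest on Loan 2 = 60 × $1,302.02 − $68,000 = $10,121.20.
Loan 1 is lower by $187.44.

Loan 1 by $190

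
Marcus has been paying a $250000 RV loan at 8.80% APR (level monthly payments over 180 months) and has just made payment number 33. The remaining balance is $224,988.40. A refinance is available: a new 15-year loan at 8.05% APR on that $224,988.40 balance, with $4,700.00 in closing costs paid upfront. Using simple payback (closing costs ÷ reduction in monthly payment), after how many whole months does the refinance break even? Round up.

14 months

Current payment = 250,000 × 8.8%/12 / (1 − (1+0.0073333)^−180) = $2,506.01.
Refinanced payment = 224,988.40 × 0.0067083 / (1 − (1+0.0067083)^−180) = $2,156.61.
Monthly savings = $2,506.01 − $2,156.61 = $349.40.
Break-even = $4,700.00 / $349.40 = 13.45 → 14 months.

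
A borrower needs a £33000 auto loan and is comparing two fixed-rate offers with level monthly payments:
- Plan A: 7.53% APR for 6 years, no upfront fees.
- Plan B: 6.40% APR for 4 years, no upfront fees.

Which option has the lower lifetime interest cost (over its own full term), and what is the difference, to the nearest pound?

Plan B by £3,624

Plan A: monthly rate = 7.53%/12 = 0.0062750; payment = 33,000 × 0.0062750 / (1 − (1+0.0062750)^−72) = £571.05.
Total interest on Plan A = 72 × £571.05 − £33,000 = £8,115.60.
Plan B: at 6.40% the monthly rate is 0.0053333, so the payment is 33,000 × 0.0053333 / (1 − 1.0053333^−48) = £781.07.
Total interest on Plan B = 48 × £781.07 − £33,000 = £4,491.36.
Plan B is lower by £3,624.24.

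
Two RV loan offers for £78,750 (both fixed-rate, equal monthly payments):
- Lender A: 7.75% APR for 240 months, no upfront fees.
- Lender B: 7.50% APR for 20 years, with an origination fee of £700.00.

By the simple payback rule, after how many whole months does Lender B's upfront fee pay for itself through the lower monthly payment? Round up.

Lender A: monthly rate = 7.75%/12 = 0.0064583; payment = 78,750 × 0.0064583 / (1 − (1+0.0064583)^−240) = £646.50.
Lender B: at 7.50% the monthly rate is 0.0062500, so the payment is 78,750 × 0.0062500 / (1 − 1.0062500^−240) = £634.40.
Monthly savings = £646.50 − £634.40 = £12.10.
Break-even = £700.00 / £12.10 = 57.85 → 58 months.

58 months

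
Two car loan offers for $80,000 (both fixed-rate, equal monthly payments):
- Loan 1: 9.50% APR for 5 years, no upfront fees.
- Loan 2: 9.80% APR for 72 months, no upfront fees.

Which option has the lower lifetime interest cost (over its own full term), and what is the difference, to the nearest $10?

Loan 1 by $5,320

Loan 1: at 9.50% the monthly rate is 0.0079167, so the payment is 80,000 × 0.0079167 / (1 − 1.0079167^−60) = $1,680.15.
Total interest on Loan 1 = 60 × $1,680.15 − $80,000 = $20,809.00.
Loan 2: at 9.80% the monthly rate is 0.0081667, so the payment is 80,000 × 0.0081667 / (1 − 1.0081667^−72) = $1,474.01.
Total interest on Loan 2 = 72 × $1,474.01 − $80,000 = $26,128.72.
Loan 1 is lower by $5,319.72.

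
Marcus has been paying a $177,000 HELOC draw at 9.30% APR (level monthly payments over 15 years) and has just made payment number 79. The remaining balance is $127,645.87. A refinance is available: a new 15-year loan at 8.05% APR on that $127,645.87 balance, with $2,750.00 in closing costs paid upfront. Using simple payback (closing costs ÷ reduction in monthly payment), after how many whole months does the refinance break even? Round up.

Current payment = 177,000 × 9.3%/12 / (1 − (1+0.0077500)^−180) = $1,826.98.
Refinanced payment = 127,645.87 × 0.0067083 / (1 − (1+0.0067083)^−180) = $1,223.54.
Monthly savings = $1,826.98 − $1,223.54 = $603.44.
Break-even = $2,750.00 / $603.44 = 4.56 → 5 months.

5 months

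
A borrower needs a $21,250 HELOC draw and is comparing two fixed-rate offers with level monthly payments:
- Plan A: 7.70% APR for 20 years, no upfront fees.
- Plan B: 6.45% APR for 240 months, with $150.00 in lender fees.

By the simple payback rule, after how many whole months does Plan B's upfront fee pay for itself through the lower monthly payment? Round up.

10 months

Plan A: monthly rate = 7.7%/12 = 0.0064167; payment = 21,250 × 0.0064167 / (1 − (1+0.0064167)^−240) = $173.80.
Plan B: monthly rate = 6.45%/12 = 0.0053750; payment = 21,250 × 0.0053750 / (1 − (1+0.0053750)^−240) = $157.81.
Monthly savings = $173.80 − $157.81 = $15.99.
Break-even = $150.00 / $15.99 = 9.38 → 10 months.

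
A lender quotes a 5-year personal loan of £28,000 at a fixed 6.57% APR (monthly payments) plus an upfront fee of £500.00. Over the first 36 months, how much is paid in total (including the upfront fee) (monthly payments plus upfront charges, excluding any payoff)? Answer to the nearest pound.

At 6.57% the monthly rate is 0.0054750, so the payment is 28,000 × 0.0054750 / (1 − 1.0054750^−60) = £548.77.
Total outlay = 36 × £548.77 + £500.00 = £20,255.72.

£20,256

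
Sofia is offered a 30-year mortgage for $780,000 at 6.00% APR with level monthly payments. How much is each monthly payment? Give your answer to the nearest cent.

At 6.00% the monthly rate is 0.0050000, so the payment is 780,000 × 0.0050000 / (1 − 1.0050000^−360) = $4,676.49.

$4,676.49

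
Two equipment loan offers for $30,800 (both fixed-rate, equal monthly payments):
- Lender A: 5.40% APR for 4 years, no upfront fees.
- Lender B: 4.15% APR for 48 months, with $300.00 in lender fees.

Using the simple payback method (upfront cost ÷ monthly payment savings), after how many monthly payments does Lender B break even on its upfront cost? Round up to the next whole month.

18 months

Lender A: at 5.40% the monthly rate is 0.0045000, so the payment is 30,800 × 0.0045000 / (1 − 1.0045000^−48) = $714.90.
Lender B: monthly rate = 4.15%/12 = 0.0034583; payment = 30,800 × 0.0034583 / (1 − (1+0.0034583)^−48) = $697.50.
Monthly savings = $714.90 − $697.50 = $17.40.
Break-even = $300.00 / $17.40 = 17.24 → 18 months.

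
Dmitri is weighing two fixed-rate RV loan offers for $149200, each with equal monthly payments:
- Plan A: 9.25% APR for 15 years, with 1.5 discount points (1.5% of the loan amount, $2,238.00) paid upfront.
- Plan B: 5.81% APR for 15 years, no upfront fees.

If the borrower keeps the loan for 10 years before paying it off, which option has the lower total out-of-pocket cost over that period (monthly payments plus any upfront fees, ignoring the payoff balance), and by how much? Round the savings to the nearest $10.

Plan A: at 9.25% the monthly rate is 0.0077083, so the payment is 149,200 × 0.0077083 / (1 − 1.0077083^−180) = $1,535.55.
Plan B: at 5.81% the monthly rate is 0.0048417, so the payment is 149,200 × 0.0048417 / (1 − 1.0048417^−180) = $1,243.77.
Over 120 months: Plan A costs 120 × $1,535.55 + $2,238.00 = $186,504.00; Plan B costs 120 × $1,243.77 = $149,252.40.
Plan B is cheaper by $186,504.00 − $149,252.40 = $37,251.60.

Plan B by $37,250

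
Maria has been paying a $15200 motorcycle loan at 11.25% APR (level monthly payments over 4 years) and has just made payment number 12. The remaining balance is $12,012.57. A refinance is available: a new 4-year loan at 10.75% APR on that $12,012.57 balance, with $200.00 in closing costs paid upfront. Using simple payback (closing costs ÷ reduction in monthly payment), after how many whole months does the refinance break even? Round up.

Current payment = 15,200 × 11.25%/12 / (1 − (1+0.0093750)^−48) = $394.70.
Refinanced payment = 12,012.57 × 0.0089583 / (1 − (1+0.0089583)^−48) = $309.01.
Monthly savings = $394.70 − $309.01 = $85.69.
Break-even = $200.00 / $85.69 = 2.33 → 3 months.

3 months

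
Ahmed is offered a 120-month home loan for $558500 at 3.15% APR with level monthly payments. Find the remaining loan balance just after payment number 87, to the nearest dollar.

$171,486

With monthly rate i = 3.15%/12 = 0.0026250, the balance after k of n payments is P · [(1+i)^n − (1+i)^k] / [(1+i)^n − 1].
(1+0.0026250)^120 = 1.36969390 and (1+0.0026250)^87 = 1.25618052, so the balance is 558,500 × (1.36969390 − 1.25618052) / (1.36969390 − 1) = $171,485.72.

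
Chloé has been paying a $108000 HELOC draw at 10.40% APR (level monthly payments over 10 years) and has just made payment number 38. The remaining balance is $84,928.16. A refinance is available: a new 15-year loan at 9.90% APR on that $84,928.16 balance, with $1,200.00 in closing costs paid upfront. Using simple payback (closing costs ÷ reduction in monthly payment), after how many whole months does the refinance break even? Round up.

Current payment = 108,000 × 10.4%/12 / (1 − (1+0.0086667)^−120) = $1,451.26.
Refinanced payment = 84,928.16 × 0.0082500 / (1 − (1+0.0082500)^−180) = $907.45.
Monthly savings = $1,451.26 − $907.45 = $543.81.
Break-even = $1,200.00 / $543.81 = 2.21 → 3 months.

3 months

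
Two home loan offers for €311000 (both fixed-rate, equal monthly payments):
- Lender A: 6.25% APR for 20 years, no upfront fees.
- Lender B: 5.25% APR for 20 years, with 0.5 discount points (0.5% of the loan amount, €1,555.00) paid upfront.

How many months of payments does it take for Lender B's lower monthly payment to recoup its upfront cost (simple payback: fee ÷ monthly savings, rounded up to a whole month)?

Lender A: at 6.25% the monthly rate is 0.0052083, so the payment is 311,000 × 0.0052083 / (1 − 1.0052083^−240) = €2,273.19.
Lender B: monthly rate = 5.25%/12 = 0.0043750; payment = 311,000 × 0.0043750 / (1 − (1+0.0043750)^−240) = €2,095.66.
Monthly savings = €2,273.19 − €2,095.66 = €177.53.
Break-even = €1,555.00 / €177.53 = 8.76 → 9 months.

9 months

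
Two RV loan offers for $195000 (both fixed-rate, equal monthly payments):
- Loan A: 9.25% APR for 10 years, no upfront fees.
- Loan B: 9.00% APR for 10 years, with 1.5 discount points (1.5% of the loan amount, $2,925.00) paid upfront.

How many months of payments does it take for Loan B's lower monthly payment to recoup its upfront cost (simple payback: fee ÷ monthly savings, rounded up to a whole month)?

111 months

Loan A: monthly rate = 9.25%/12 = 0.0077083; payment = 195,000 × 0.0077083 / (1 − (1+0.0077083)^−120) = $2,496.64.
Loan B: monthly rate = 9%/12 = 0.0075000; payment = 195,000 × 0.0075000 / (1 − (1+0.0075000)^−120) = $2,470.18.
Monthly savings = $2,496.64 − $2,470.18 = $26.46.
Break-even = $2,925.00 / $26.46 = 110.54 → 111 months.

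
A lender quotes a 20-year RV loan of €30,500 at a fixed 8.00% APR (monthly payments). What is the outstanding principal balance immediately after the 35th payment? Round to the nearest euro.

With monthly rate i = 8%/12 = 0.0066667, the balance after k of n payments is P · [(1+i)^n − (1+i)^k] / [(1+i)^n − 1].
(1+0.0066667)^240 = 4.92680277 and (1+0.0066667)^35 = 1.26182489, so the balance is 30,500 × (4.92680277 − 1.26182489) / (4.92680277 − 1) = €28,466.37.

€28,466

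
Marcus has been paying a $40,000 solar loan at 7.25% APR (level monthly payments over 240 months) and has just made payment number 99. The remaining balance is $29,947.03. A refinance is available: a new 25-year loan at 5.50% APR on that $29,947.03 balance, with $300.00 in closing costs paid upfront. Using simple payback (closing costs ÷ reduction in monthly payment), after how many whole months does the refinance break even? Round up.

Current payment = 40,000 × 7.25%/12 / (1 − (1+0.0060417)^−240) = $316.15.
Refinanced payment = 29,947.03 × 0.0045833 / (1 − (1+0.0045833)^−300) = $183.90.
Monthly savings = $316.15 − $183.90 = $132.25.
Break-even = $300.00 / $132.25 = 2.27 → 3 months.

3 months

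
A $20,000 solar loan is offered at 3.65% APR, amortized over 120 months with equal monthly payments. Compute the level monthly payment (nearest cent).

$199.18

Monthly rate = 3.65%/12 = 0.0030417; payment = 20,000 × 0.0030417 / (1 − (1+0.0030417)^−120) = $199.18.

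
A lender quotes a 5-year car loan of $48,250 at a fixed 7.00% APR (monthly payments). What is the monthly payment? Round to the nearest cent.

$955.41

At 7.00% the monthly rate is 0.0058333, so the payment is 48,250 × 0.0058333 / (1 − 1.0058333^−60) = $955.41.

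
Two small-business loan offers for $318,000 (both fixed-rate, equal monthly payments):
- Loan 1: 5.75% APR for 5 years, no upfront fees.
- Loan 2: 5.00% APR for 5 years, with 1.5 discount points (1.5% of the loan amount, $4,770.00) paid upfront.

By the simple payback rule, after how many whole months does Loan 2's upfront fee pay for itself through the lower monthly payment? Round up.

Loan 1: monthly rate = 5.75%/12 = 0.0047917; payment = 318,000 × 0.0047917 / (1 − (1+0.0047917)^−60) = $6,110.93.
Loan 2: monthly rate = 5%/12 = 0.0041667; payment = 318,000 × 0.0041667 / (1 − (1+0.0041667)^−60) = $6,001.05.
Monthly savings = $6,110.93 − $6,001.05 = $109.88.
Break-even = $4,770.00 / $109.88 = 43.41 → 44 months.

44 months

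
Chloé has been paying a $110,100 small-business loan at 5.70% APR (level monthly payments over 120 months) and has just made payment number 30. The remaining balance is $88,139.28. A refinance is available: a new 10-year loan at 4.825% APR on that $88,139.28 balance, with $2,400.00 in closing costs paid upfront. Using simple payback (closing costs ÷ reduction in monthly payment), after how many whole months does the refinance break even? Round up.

9 months

Current payment = 110,100 × 5.7%/12 / (1 − (1+0.0047500)^−120) = $1,205.81.
Refinanced payment = 88,139.28 × 0.0040208 / (1 − (1+0.0040208)^−120) = $927.33.
Monthly savings = $1,205.81 − $927.33 = $278.48.
Break-even = $2,400.00 / $278.48 = 8.62 → 9 months.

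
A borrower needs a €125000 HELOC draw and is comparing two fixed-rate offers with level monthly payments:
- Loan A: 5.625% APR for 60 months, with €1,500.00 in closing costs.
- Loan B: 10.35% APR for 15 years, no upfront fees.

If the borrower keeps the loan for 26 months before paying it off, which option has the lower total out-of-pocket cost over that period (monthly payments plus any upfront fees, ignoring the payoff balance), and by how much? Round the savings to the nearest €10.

Loan B by €28,140

Loan A: at 5.625% the monthly rate is 0.0046875, so the payment is 125,000 × 0.0046875 / (1 − 1.0046875^−60) = €2,394.86.
Loan B: monthly rate = 10.35%/12 = 0.0086250; payment = 125,000 × 0.0086250 / (1 − (1+0.0086250)^−180) = €1,370.15.
Over 26 months: Loan A costs 26 × €2,394.86 + €1,500.00 = €63,766.36; Loan B costs 26 × €1,370.15 = €35,623.90.
Loan B is cheaper by €63,766.36 − €35,623.90 = €28,142.46.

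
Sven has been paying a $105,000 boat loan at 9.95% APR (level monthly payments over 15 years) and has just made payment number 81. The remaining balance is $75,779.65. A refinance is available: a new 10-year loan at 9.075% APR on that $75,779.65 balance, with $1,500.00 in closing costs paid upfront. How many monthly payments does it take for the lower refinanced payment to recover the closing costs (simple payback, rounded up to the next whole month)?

Current payment = 105,000 × 9.95%/12 / (1 − (1+0.0082917)^−180) = $1,125.13.
Refinanced payment = 75,779.65 × 0.0075625 / (1 − (1+0.0075625)^−120) = $963.02.
Monthly savings = $1,125.13 − $963.02 = $162.11.
Break-even = $1,500.00 / $162.11 = 9.25 → 10 months.

10 months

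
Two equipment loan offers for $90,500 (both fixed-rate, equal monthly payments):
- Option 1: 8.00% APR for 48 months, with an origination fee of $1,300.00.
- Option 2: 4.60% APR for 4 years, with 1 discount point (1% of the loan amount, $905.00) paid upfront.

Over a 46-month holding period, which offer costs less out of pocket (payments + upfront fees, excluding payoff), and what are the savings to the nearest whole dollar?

Option 1: monthly rate = 8%/12 = 0.0066667; payment = 90,500 × 0.0066667 / (1 − (1+0.0066667)^−48) = $2,209.37.
Option 2: at 4.60% the monthly rate is 0.0038333, so the payment is 90,500 × 0.0038333 / (1 − 1.0038333^−48) = $2,067.79.
Over 46 months: Option 1 costs 46 × $2,209.37 + $1,300.00 = $102,931.02; Option 2 costs 46 × $2,067.79 + $905.00 = $96,023.34.
Option 2 is cheaper by $102,931.02 − $96,023.34 = $6,907.68.

Option 2 by $6,908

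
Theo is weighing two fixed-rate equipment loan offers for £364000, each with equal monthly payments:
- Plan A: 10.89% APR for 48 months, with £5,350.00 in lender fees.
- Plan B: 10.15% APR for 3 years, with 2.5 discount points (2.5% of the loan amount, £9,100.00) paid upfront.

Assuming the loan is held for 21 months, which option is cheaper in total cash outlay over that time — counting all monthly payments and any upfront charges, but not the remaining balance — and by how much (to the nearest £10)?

Plan A by £53,780

Plan A: at 10.89% the monthly rate is 0.0090750, so the payment is 364,000 × 0.0090750 / (1 − 1.0090750^−48) = £9,388.34.
Plan B: at 10.15% the monthly rate is 0.0084583, so the payment is 364,000 × 0.0084583 / (1 − 1.0084583^−36) = £11,770.91.
Over 21 months: Plan A costs 21 × £9,388.34 + £5,350.00 = £202,505.14; Plan B costs 21 × £11,770.91 + £9,100.00 = £256,289.11.
Plan A is cheaper by £256,289.11 − £202,505.14 = £53,783.97.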